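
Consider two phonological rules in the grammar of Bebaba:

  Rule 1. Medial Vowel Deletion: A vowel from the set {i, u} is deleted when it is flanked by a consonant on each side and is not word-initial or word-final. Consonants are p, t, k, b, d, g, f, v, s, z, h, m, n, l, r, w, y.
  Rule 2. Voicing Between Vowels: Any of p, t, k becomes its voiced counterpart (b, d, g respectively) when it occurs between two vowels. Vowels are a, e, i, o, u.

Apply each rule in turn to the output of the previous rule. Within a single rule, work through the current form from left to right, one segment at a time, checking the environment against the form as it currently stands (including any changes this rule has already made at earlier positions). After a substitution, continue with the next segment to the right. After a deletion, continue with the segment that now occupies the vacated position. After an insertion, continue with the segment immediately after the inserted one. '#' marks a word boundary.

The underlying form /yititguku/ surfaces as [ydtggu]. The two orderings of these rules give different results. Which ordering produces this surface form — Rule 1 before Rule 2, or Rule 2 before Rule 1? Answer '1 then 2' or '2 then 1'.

Order 1 then 2:
  1 Medial Vowel Deletion: [yititguku] → [yttgku]
  2 Voicing Between Vowels: no change — [yttgku]
  result: [yttgku]
Order 2 then 1:
  2 Voicing Between Vowels: [yititguku] → [yiditgugu]
  1 Medial Vowel Deletion: [yiditgugu] → [ydtggu]
  result: [ydtggu]

2 then 1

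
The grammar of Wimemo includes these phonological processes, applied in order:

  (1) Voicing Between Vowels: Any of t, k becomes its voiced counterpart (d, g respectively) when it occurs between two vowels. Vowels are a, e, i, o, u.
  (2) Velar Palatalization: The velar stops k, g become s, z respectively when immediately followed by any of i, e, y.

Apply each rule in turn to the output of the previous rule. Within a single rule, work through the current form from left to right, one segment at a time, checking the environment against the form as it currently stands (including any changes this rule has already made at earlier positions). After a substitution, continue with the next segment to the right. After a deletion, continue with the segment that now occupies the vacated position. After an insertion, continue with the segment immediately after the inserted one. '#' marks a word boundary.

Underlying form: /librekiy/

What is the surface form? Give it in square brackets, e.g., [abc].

[libreziy]

(1) Voicing Between Vowels: [librekiy] → [libregiy]
(2) Velar Palatalization: [libregiy] → [libreziy]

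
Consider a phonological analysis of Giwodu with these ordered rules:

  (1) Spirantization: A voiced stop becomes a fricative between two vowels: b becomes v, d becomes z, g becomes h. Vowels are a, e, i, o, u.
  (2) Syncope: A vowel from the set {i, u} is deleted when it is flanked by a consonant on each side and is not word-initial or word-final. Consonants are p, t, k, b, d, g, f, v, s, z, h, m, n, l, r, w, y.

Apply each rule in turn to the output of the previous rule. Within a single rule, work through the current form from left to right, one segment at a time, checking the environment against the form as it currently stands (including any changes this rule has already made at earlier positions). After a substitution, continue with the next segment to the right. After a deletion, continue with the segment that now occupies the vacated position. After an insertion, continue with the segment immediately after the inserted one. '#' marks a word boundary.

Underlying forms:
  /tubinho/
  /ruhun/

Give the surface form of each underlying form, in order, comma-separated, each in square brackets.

/tubinho/:
  (1) Spirantization: [tubinho] → [tuvinho]
  (2) Syncope: [tuvinho] → [tvnho]
/ruhun/:
  (1) Spirantization: no change — [ruhun]
  (2) Syncope: [ruhun] → [rhn]

[tvnho], [rhn]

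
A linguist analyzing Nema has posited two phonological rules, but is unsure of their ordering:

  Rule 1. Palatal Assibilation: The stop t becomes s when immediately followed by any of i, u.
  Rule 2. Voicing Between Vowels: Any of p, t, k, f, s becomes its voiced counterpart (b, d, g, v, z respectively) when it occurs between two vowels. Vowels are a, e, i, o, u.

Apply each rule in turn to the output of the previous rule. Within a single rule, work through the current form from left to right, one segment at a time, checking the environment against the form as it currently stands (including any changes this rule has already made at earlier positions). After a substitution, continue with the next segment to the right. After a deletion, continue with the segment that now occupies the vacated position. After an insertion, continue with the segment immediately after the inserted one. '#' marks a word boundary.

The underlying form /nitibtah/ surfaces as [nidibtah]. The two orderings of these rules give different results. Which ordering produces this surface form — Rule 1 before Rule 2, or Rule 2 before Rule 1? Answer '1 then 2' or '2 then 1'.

2 then 1

Order 1 then 2:
  1 Palatal Assibilation: [nitibtah] → [nisibtah]
  2 Voicing Between Vowels: [nisibtah] → [nizibtah]
  result: [nizibtah]
Order 2 then 1:
  2 Voicing Between Vowels: [nitibtah] → [nidibtah]
  1 Palatal Assibilation: no change — [nidibtah]
  result: [nidibtah]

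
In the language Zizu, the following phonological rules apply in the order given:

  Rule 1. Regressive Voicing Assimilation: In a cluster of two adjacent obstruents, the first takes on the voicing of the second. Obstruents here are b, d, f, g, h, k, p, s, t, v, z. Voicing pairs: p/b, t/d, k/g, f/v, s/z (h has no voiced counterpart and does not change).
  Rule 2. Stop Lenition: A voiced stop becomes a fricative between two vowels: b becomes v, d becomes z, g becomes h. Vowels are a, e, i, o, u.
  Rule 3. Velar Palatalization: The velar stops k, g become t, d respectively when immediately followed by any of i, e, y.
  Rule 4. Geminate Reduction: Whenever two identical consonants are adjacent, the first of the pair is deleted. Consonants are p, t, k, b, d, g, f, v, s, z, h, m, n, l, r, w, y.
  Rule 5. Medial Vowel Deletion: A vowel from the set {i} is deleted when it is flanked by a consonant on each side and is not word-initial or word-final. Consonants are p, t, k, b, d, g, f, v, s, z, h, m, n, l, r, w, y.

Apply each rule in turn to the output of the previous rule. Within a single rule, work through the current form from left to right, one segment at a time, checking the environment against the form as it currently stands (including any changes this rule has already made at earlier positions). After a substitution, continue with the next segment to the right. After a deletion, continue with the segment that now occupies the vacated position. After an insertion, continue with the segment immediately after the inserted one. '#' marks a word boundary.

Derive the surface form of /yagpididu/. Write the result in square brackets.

[yakpzzu]

Rule 1 Regressive Voicing Assimilation: [yagpididu] → [yakpididu]
Rule 2 Stop Lenition: [yakpididu] → [yakpizizu]
Rule 3 Velar Palatalization: no change — [yakpizizu]
Rule 4 Geminate Reduction: no change — [yakpizizu]
Rule 5 Medial Vowel Deletion: [yakpizizu] → [yakpzzu]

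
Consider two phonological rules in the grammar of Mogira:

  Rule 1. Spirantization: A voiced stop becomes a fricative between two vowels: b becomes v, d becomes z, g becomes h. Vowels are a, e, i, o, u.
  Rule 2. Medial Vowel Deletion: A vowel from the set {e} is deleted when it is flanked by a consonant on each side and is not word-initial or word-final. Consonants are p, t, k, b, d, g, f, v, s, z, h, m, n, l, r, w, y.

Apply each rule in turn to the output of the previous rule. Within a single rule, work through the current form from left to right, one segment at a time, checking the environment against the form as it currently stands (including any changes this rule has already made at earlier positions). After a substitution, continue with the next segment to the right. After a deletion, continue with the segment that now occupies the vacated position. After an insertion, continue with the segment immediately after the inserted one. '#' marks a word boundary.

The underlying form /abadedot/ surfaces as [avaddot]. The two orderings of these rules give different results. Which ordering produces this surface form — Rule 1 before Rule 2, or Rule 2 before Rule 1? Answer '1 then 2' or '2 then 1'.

2 then 1

Order 1 then 2:
  1 Spirantization: [abadedot] → [avazezot]
  2 Medial Vowel Deletion: [avazezot] → [avazzot]
  result: [avazzot]
Order 2 then 1:
  2 Medial Vowel Deletion: [abadedot] → [abaddot]
  1 Spirantization: [abaddot] → [avaddot]
  result: [avaddot]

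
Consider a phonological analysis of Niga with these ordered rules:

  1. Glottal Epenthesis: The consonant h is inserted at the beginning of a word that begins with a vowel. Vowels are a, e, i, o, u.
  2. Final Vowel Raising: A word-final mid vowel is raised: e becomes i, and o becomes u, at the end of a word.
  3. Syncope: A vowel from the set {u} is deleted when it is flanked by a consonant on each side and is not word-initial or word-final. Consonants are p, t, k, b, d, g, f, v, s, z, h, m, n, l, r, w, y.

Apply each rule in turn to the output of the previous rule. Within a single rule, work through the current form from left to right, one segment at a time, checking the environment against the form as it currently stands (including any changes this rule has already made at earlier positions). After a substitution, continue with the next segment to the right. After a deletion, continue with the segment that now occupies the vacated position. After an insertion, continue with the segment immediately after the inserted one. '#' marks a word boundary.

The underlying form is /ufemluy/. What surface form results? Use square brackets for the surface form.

[hfemly]

1 Glottal Epenthesis: [ufemluy] → [hufemluy]
2 Final Vowel Raising: no change — [hufemluy]
3 Syncope: [hufemluy] → [hfemly]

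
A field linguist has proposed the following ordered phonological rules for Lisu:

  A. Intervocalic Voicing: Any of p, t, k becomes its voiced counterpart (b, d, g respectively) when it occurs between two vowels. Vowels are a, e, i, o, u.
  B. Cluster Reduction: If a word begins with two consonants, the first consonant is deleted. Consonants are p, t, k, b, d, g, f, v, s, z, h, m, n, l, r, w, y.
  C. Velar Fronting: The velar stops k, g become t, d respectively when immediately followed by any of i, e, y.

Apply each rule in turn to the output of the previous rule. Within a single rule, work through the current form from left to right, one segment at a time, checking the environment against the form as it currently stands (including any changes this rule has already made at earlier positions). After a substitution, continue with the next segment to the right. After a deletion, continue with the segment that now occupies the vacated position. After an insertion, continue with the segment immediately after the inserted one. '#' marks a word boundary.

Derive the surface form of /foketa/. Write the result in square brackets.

[fodeda]

A Intervocalic Voicing: [foketa] → [fogeda]
B Cluster Reduction: no change — [fogeda]
C Velar Fronting: [fogeda] → [fodeda]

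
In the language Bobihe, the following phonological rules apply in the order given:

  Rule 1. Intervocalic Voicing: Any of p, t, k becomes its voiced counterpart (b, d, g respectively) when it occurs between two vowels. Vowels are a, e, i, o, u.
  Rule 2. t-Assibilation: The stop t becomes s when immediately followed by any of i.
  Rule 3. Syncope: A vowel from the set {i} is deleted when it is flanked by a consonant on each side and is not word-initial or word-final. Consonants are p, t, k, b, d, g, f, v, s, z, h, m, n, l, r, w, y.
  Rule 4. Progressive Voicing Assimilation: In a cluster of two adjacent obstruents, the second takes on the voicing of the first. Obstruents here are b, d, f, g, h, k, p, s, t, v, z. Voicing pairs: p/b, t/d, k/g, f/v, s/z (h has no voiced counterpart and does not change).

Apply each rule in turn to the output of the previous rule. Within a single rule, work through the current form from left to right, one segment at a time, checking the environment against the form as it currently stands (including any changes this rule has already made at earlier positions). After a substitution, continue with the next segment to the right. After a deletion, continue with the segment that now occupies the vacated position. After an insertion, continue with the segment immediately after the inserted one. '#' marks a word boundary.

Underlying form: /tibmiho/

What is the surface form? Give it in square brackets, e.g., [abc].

Rule 1 Intervocalic Voicing: no change — [tibmiho]
Rule 2 t-Assibilation: [tibmiho] → [sibmiho]
Rule 3 Syncope: [sibmiho] → [sbmho]
Rule 4 Progressive Voicing Assimilation: [sbmho] → [spmho]

[spmho]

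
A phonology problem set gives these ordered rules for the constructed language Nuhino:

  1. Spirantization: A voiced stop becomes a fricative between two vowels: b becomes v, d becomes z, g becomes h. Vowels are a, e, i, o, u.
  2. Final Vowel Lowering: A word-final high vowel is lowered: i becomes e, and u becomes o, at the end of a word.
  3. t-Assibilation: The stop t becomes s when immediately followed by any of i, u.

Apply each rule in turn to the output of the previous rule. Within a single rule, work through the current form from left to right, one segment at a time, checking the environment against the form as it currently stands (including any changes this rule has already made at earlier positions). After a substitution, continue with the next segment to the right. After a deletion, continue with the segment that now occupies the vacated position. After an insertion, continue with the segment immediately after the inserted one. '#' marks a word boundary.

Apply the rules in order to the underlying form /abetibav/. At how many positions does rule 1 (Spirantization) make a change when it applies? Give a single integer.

2

1 Spirantization: [abetibav] → [avetivav]
2 Final Vowel Lowering: no change — [avetivav]
3 t-Assibilation: [avetivav] → [avesivav]
Rule 1 changed 2 position(s).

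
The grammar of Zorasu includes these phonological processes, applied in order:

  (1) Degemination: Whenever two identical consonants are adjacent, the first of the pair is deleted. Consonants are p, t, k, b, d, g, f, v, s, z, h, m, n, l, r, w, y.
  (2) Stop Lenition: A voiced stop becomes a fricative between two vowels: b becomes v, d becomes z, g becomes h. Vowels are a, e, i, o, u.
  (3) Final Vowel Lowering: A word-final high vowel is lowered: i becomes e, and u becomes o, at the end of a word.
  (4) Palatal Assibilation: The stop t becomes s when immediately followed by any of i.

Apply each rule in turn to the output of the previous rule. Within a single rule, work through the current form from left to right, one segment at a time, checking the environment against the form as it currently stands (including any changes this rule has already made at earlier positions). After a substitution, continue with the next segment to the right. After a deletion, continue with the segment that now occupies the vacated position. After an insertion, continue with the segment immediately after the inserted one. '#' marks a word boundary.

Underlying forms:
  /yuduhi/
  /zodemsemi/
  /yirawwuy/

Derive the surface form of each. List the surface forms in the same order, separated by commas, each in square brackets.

[yuzuhe], [zozemseme], [yirawuy]

/yuduhi/:
  (1) Degemination: no change — [yuduhi]
  (2) Stop Lenition: [yuduhi] → [yuzuhi]
  (3) Final Vowel Lowering: [yuzuhi] → [yuzuhe]
  (4) Palatal Assibilation: no change — [yuzuhe]
/zodemsemi/:
  (1) Degemination: no change — [zodemsemi]
  (2) Stop Lenition: [zodemsemi] → [zozemsemi]
  (3) Final Vowel Lowering: [zozemsemi] → [zozemseme]
  (4) Palatal Assibilation: no change — [zozemseme]
/yirawwuy/:
  (1) Degemination: [yirawwuy] → [yirawuy]
  (2) Stop Lenition: no change — [yirawuy]
  (3) Final Vowel Lowering: no change — [yirawuy]
  (4) Palatal Assibilation: no change — [yirawuy]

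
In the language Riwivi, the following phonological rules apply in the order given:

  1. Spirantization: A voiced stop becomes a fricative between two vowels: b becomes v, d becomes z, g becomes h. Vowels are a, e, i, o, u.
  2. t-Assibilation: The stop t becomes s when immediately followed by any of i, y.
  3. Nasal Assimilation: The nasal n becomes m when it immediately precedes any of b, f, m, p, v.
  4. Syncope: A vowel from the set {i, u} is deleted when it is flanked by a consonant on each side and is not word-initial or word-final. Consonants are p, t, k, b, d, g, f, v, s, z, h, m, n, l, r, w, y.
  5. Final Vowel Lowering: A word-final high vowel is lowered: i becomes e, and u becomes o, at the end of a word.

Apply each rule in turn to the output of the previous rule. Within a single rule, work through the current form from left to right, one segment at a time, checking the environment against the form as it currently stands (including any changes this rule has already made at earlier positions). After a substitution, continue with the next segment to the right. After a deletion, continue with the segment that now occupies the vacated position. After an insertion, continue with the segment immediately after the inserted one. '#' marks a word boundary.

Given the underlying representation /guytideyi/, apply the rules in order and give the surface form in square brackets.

1 Spirantization: [guytideyi] → [guytizeyi]
2 t-Assibilation: [guytizeyi] → [guysizeyi]
3 Nasal Assimilation: no change — [guysizeyi]
4 Syncope: [guysizeyi] → [gyszeyi]
5 Final Vowel Lowering: [gyszeyi] → [gyszeye]

[gyszeye]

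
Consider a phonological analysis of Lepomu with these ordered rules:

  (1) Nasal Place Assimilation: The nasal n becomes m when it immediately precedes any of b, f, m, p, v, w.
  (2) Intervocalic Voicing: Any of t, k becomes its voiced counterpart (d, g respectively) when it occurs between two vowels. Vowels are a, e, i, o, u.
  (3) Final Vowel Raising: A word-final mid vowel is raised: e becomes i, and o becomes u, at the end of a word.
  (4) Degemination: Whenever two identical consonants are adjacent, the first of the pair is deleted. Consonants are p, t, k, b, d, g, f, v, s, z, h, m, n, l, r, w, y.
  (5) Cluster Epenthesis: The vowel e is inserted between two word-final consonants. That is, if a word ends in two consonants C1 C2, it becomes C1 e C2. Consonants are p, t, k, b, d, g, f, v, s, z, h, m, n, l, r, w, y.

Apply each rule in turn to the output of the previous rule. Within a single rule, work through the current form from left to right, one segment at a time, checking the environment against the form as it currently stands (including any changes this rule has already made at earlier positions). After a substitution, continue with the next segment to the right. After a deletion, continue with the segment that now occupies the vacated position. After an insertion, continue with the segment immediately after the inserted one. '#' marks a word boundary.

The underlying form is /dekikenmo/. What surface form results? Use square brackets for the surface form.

(1) Nasal Place Assimilation: [dekikenmo] → [dekikemmo]
(2) Intervocalic Voicing: [dekikemmo] → [degigemmo]
(3) Final Vowel Raising: [degigemmo] → [degigemmu]
(4) Degemination: [degigemmu] → [degigemu]
(5) Cluster Epenthesis: no change — [degigemu]

[degigemu]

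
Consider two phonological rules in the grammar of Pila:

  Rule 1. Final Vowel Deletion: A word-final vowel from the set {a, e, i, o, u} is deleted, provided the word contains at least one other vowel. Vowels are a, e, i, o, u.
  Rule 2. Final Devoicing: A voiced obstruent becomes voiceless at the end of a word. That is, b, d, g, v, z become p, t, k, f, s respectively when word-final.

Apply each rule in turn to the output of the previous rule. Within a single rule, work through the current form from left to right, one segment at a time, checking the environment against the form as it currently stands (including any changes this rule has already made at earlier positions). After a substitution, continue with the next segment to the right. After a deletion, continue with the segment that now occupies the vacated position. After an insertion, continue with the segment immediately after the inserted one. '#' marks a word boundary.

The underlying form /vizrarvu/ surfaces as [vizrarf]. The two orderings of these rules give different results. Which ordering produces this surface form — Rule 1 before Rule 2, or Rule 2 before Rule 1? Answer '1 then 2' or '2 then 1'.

1 then 2

Order 1 then 2:
  1 Final Vowel Deletion: [vizrarvu] → [vizrarv]
  2 Final Devoicing: [vizrarv] → [vizrarf]
  result: [vizrarf]
Order 2 then 1:
  2 Final Devoicing: no change — [vizrarvu]
  1 Final Vowel Deletion: [vizrarvu] → [vizrarv]
  result: [vizrarv]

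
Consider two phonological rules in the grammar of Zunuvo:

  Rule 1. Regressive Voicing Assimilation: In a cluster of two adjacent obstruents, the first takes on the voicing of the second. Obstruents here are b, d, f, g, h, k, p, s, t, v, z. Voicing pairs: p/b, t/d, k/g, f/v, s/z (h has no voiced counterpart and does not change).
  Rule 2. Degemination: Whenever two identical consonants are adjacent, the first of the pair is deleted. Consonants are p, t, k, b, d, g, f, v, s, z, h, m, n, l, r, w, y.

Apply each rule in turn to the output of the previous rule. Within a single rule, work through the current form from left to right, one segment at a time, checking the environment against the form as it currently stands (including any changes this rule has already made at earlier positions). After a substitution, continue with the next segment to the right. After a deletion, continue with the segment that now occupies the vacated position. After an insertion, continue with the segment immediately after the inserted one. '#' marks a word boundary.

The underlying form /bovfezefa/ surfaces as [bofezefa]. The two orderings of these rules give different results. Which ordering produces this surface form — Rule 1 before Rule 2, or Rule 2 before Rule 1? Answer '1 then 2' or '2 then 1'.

1 then 2

Order 1 then 2:
  1 Regressive Voicing Assimilation: [bovfezefa] → [boffezefa]
  2 Degemination: [boffezefa] → [bofezefa]
  result: [bofezefa]
Order 2 then 1:
  2 Degemination: no change — [bovfezefa]
  1 Regressive Voicing Assimilation: [bovfezefa] → [boffezefa]
  result: [boffezefa]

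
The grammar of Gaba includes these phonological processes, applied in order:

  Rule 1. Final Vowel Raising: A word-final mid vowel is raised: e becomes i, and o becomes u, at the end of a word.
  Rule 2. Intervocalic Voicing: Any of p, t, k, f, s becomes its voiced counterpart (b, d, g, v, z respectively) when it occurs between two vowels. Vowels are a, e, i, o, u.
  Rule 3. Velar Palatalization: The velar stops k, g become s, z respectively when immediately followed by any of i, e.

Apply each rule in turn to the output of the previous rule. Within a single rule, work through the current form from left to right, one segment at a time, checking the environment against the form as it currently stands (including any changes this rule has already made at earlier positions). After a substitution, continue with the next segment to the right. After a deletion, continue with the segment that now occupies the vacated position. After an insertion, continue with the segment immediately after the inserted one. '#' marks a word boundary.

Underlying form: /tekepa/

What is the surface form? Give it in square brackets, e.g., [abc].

[tezeba]

Rule 1 Final Vowel Raising: no change — [tekepa]
Rule 2 Intervocalic Voicing: [tekepa] → [tegeba]
Rule 3 Velar Palatalization: [tegeba] → [tezeba]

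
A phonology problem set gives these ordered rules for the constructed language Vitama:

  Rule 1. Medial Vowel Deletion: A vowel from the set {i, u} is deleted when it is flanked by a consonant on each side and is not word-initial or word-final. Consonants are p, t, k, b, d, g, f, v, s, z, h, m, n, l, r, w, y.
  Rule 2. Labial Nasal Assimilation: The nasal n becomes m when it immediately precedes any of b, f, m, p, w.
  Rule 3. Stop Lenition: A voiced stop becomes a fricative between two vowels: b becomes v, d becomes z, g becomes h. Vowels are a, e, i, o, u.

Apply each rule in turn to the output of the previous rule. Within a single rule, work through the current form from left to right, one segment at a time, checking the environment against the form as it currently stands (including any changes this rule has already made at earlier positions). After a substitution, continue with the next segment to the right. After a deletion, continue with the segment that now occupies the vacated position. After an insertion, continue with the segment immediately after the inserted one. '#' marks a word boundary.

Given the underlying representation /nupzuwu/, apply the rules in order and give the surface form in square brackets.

[mpzwu]

Rule 1 Medial Vowel Deletion: [nupzuwu] → [npzwu]
Rule 2 Labial Nasal Assimilation: [npzwu] → [mpzwu]
Rule 3 Stop Lenition: no change — [mpzwu]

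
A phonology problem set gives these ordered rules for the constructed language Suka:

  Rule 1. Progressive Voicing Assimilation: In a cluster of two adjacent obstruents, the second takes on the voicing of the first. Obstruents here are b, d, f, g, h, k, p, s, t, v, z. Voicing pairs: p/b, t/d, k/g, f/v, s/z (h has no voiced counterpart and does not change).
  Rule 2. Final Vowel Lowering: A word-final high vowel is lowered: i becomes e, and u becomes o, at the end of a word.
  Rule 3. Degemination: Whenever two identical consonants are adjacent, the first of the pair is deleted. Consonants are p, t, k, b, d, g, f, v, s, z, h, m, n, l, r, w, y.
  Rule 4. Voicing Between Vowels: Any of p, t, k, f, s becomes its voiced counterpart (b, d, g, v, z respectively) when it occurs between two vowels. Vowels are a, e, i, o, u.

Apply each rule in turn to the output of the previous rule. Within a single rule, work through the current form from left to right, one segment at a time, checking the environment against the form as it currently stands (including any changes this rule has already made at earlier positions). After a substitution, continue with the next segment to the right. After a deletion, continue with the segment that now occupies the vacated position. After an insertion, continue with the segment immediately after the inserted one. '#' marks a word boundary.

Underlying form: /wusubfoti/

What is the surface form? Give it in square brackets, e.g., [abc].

[wuzubvode]

Rule 1 Progressive Voicing Assimilation: [wusubfoti] → [wusubvoti]
Rule 2 Final Vowel Lowering: [wusubvoti] → [wusubvote]
Rule 3 Degemination: no change — [wusubvote]
Rule 4 Voicing Between Vowels: [wusubvote] → [wuzubvode]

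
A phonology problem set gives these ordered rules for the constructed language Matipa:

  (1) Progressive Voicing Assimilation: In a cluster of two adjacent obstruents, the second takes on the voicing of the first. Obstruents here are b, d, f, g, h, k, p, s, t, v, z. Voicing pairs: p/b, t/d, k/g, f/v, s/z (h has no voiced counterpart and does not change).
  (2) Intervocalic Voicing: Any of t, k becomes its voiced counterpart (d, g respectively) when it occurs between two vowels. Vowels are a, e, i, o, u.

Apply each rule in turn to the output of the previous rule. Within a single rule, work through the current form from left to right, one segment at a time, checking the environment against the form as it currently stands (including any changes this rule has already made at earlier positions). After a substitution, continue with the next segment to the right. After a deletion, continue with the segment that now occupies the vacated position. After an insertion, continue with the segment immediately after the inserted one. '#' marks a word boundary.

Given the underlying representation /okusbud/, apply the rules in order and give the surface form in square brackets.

[oguspud]

(1) Progressive Voicing Assimilation: [okusbud] → [okuspud]
(2) Intervocalic Voicing: [okuspud] → [oguspud]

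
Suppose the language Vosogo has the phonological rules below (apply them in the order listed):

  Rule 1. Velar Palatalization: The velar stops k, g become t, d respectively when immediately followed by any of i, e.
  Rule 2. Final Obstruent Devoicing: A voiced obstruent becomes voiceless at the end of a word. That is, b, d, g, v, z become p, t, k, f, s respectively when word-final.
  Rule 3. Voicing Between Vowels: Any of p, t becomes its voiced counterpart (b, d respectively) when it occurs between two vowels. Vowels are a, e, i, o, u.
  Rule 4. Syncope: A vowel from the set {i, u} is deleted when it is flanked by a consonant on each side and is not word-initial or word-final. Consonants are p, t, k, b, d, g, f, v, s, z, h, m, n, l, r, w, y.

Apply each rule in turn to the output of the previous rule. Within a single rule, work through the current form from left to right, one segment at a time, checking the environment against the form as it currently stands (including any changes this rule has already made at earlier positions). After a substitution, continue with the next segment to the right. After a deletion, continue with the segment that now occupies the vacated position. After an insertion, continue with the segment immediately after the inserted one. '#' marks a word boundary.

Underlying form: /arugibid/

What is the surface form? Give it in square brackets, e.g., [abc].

Rule 1 Velar Palatalization: [arugibid] → [arudibid]
Rule 2 Final Obstruent Devoicing: [arudibid] → [arudibit]
Rule 3 Voicing Between Vowels: no change — [arudibit]
Rule 4 Syncope: [arudibit] → [ardbt]

[ardbt]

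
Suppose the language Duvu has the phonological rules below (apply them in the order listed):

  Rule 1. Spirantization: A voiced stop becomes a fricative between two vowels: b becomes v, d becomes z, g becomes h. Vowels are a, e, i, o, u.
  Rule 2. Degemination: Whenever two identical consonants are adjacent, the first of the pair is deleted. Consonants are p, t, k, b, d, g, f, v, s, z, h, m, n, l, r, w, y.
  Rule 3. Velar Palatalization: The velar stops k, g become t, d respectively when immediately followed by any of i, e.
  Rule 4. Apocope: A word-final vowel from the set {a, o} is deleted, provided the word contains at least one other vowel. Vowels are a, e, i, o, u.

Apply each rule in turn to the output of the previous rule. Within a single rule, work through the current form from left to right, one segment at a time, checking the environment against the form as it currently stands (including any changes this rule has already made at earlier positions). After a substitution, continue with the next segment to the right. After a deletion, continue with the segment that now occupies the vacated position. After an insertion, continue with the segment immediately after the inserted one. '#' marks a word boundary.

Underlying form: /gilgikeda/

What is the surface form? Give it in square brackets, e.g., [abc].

[dilditez]

Rule 1 Spirantization: [gilgikeda] → [gilgikeza]
Rule 2 Degemination: no change — [gilgikeza]
Rule 3 Velar Palatalization: [gilgikeza] → [dilditeza]
Rule 4 Apocope: [dilditeza] → [dilditez]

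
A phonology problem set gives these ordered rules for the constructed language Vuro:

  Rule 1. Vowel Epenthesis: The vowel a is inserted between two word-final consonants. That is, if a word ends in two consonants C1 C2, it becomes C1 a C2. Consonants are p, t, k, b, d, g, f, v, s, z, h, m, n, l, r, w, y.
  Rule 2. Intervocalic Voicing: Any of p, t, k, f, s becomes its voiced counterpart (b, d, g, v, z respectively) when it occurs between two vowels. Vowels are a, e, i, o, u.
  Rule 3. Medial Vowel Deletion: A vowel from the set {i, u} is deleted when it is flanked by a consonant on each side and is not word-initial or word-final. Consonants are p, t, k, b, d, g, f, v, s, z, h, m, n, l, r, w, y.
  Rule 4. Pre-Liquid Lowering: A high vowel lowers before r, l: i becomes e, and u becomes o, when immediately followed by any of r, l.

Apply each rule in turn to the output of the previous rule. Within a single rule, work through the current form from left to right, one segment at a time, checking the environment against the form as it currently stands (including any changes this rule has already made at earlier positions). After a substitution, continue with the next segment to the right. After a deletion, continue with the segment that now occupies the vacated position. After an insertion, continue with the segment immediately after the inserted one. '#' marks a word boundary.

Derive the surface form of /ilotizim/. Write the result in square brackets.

[elodzm]

Rule 1 Vowel Epenthesis: no change — [ilotizim]
Rule 2 Intervocalic Voicing: [ilotizim] → [ilodizim]
Rule 3 Medial Vowel Deletion: [ilodizim] → [ilodzm]
Rule 4 Pre-Liquid Lowering: [ilodzm] → [elodzm]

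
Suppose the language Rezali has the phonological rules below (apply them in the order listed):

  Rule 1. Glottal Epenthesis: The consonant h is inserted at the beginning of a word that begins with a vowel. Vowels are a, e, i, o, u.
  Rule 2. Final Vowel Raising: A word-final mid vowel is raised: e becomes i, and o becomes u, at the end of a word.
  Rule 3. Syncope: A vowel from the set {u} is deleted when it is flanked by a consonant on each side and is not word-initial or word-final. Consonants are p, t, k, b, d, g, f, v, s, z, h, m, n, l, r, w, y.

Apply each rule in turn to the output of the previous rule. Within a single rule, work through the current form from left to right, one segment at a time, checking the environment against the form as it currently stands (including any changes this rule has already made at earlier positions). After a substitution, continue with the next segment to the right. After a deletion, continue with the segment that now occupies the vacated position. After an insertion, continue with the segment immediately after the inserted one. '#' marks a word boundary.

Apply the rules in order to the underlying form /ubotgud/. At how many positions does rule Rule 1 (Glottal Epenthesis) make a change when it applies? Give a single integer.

Rule 1 Glottal Epenthesis: [ubotgud] → [hubotgud]
Rule 2 Final Vowel Raising: no change — [hubotgud]
Rule 3 Syncope: [hubotgud] → [hbotgd]
Rule Rule 1 changed 1 position(s).

1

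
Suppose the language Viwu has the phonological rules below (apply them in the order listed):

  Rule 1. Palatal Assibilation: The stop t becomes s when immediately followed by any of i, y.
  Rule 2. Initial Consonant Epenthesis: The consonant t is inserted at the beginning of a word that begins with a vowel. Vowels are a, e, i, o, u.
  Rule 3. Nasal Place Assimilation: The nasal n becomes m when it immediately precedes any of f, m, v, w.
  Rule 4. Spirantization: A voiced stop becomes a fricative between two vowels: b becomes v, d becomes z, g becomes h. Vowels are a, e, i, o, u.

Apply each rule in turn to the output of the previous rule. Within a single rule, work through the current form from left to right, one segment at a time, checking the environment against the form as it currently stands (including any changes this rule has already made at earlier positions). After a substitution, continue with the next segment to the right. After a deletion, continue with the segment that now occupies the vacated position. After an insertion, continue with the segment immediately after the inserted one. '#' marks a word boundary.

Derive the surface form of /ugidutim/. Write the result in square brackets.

[tuhizusim]

Rule 1 Palatal Assibilation: [ugidutim] → [ugidusim]
Rule 2 Initial Consonant Epenthesis: [ugidusim] → [tugidusim]
Rule 3 Nasal Place Assimilation: no change — [tugidusim]
Rule 4 Spirantization: [tugidusim] → [tuhizusim]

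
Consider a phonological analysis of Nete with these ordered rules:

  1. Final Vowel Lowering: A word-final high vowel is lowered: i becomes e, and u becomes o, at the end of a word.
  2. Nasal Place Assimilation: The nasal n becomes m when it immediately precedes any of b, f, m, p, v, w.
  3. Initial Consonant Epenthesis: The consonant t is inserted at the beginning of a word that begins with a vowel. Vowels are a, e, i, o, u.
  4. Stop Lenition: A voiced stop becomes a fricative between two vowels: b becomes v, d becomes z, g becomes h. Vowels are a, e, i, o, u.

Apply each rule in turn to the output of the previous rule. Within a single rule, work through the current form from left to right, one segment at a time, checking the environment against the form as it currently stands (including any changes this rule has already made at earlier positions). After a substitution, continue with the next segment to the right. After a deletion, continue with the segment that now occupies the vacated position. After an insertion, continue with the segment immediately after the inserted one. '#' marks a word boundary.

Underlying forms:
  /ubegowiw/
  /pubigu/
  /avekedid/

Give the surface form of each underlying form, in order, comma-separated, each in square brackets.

[tuvehowiw], [puviho], [tavekezid]

/ubegowiw/:
  1 Final Vowel Lowering: no change — [ubegowiw]
  2 Nasal Place Assimilation: no change — [ubegowiw]
  3 Initial Consonant Epenthesis: [ubegowiw] → [tubegowiw]
  4 Stop Lenition: [tubegowiw] → [tuvehowiw]
/pubigu/:
  1 Final Vowel Lowering: [pubigu] → [pubigo]
  2 Nasal Place Assimilation: no change — [pubigo]
  3 Initial Consonant Epenthesis: no change — [pubigo]
  4 Stop Lenition: [pubigo] → [puviho]
/avekedid/:
  1 Final Vowel Lowering: no change — [avekedid]
  2 Nasal Place Assimilation: no change — [avekedid]
  3 Initial Consonant Epenthesis: [avekedid] → [tavekedid]
  4 Stop Lenition: [tavekedid] → [tavekezid]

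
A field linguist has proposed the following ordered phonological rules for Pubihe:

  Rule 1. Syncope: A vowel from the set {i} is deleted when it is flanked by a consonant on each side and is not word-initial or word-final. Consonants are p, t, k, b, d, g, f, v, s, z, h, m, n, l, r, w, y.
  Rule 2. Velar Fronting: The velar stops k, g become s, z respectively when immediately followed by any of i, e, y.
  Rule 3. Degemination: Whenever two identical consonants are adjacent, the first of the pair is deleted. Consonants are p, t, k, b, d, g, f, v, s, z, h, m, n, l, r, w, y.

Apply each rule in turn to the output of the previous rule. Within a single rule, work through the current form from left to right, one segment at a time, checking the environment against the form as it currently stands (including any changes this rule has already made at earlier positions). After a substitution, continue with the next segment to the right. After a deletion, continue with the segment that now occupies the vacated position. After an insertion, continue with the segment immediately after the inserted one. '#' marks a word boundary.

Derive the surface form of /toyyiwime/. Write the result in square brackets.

[toywme]

Rule 1 Syncope: [toyyiwime] → [toyywme]
Rule 2 Velar Fronting: no change — [toyywme]
Rule 3 Degemination: [toyywme] → [toywme]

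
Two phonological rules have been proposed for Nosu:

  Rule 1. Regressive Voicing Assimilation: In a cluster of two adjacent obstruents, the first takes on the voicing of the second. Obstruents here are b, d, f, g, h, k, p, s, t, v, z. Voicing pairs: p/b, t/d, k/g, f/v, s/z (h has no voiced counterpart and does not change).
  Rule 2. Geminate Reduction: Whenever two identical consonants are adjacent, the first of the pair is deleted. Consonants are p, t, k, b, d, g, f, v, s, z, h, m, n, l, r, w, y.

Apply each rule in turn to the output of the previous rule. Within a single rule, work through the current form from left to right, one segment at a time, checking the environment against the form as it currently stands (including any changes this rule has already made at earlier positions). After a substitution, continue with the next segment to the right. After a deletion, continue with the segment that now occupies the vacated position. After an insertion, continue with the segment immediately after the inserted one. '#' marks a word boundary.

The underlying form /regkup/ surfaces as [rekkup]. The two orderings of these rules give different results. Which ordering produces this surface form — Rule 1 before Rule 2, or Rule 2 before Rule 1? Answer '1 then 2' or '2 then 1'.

Order 1 then 2:
  1 Regressive Voicing Assimilation: [regkup] → [rekkup]
  2 Geminate Reduction: [rekkup] → [rekup]
  result: [rekup]
Order 2 then 1:
  2 Geminate Reduction: no change — [regkup]
  1 Regressive Voicing Assimilation: [regkup] → [rekkup]
  result: [rekkup]

2 then 1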